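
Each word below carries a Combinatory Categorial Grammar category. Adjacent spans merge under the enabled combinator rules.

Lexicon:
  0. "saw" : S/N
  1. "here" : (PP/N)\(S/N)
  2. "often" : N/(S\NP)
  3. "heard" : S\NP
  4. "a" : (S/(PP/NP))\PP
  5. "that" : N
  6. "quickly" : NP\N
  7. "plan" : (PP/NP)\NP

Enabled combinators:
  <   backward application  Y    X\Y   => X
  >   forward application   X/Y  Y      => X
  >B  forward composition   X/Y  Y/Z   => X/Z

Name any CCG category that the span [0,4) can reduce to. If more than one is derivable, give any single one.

PP

[0,8] S   >
  [0,5] S/(PP/NP)   <
    [0,4] PP   >
      [0,2] PP/N   <
        [0,1] "saw" : S/N
        [1,2] "here" : (PP/N)\(S/N)
      [2,4] N   >
        [2,3] "often" : N/(S\NP)
        [3,4] "heard" : S\NP
    [4,5] "a" : (S/(PP/NP))\PP
  [5,8] PP/NP   <
    [5,7] NP   <
      [5,6] "that" : N
      [6,7] "quickly" : NP\N
    [7,8] "plan" : (PP/NP)\NP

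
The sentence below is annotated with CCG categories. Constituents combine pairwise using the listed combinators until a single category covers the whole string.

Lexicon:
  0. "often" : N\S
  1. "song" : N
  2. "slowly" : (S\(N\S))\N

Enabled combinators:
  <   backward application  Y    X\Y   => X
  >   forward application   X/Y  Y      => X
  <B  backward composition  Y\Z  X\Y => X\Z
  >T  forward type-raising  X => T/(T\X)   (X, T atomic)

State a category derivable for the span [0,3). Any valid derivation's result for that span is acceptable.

S

[0,3] S   <
  [0,1] "often" : N\S
  [1,3] S\(N\S)   <
    [1,2] "song" : N
    [2,3] "slowly" : (S\(N\S))\N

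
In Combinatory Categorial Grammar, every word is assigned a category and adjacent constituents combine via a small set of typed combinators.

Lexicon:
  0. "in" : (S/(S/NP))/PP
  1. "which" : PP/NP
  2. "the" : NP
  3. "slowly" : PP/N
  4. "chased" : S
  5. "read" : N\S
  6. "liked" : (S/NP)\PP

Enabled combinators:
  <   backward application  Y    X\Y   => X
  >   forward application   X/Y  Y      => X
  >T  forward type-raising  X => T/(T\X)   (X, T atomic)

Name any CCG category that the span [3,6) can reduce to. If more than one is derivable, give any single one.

PP

[0,7] S   >
  [0,3] S/(S/NP)   >
    [0,1] "in" : (S/(S/NP))/PP
    [1,3] PP   >
      [1,2] "which" : PP/NP
      [2,3] "the" : NP
  [3,7] S/NP   <
    [3,6] PP   >
      [3,4] "slowly" : PP/N
      [4,6] N   <
        [4,5] "chased" : S
        [5,6] "read" : N\S
    [6,7] "liked" : (S/NP)\PP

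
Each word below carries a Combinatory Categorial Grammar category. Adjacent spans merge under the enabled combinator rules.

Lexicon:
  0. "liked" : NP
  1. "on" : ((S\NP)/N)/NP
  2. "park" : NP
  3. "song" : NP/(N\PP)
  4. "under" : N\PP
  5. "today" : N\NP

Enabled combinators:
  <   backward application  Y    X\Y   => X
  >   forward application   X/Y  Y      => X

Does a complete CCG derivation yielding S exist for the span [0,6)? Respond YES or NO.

[0,6] S   <
  [0,1] "liked" : NP
  [1,6] S\NP   >
    [1,3] (S\NP)/N   >
      [1,2] "on" : ((S\NP)/N)/NP
      [2,3] "park" : NP
    [3,6] N   <
      [3,5] NP   >
        [3,4] "song" : NP/(N\PP)
        [4,5] "under" : N\PP
      [5,6] "today" : N\NP

YES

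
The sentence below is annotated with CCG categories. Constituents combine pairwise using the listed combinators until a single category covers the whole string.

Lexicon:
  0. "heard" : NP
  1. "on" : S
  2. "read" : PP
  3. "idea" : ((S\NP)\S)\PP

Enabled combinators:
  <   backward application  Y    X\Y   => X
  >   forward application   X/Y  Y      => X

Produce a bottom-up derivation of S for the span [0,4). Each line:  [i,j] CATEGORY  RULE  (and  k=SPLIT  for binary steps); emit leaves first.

[0,4] S   <
  [0,1] "heard" : NP
  [1,4] S\NP   <
    [1,2] "on" : S
    [2,4] (S\NP)\S   <
      [2,3] "read" : PP
      [3,4] "idea" : ((S\NP)\S)\PP

[0,1] NP  lex  "heard"
[1,2] S  lex  "on"
[2,3] PP  lex  "read"
[3,4] ((S\NP)\S)\PP  lex  "idea"
[2,4] (S\NP)\S  <  k=3
[1,4] S\NP  <  k=2
[0,4] S  <  k=1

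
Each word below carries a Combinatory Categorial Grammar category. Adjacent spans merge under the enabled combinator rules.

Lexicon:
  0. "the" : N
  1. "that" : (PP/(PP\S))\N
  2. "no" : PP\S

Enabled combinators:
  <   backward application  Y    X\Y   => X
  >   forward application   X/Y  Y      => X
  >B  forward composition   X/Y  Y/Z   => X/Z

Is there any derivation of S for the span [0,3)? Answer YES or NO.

N (PP/(PP\S))\N PP\S
CKY chart[0,3] = {PP}; S ∉ chart

NO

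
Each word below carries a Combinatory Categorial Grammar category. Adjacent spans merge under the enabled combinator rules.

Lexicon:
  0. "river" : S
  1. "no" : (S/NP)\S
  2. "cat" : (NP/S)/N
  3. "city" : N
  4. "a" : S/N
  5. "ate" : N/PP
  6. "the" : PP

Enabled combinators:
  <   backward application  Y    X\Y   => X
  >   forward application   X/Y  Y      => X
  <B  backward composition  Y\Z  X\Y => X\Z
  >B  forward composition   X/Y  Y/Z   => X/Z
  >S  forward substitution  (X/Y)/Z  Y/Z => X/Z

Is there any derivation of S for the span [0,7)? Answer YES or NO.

YES

[0,7] S   >
  [0,2] S/NP   <
    [0,1] "river" : S
    [1,2] "no" : (S/NP)\S
  [2,7] NP   >
    [2,4] NP/S   >
      [2,3] "cat" : (NP/S)/N
      [3,4] "city" : N
    [4,7] S   >
      [4,5] "a" : S/N
      [5,7] N   >
        [5,6] "ate" : N/PP
        [6,7] "the" : PP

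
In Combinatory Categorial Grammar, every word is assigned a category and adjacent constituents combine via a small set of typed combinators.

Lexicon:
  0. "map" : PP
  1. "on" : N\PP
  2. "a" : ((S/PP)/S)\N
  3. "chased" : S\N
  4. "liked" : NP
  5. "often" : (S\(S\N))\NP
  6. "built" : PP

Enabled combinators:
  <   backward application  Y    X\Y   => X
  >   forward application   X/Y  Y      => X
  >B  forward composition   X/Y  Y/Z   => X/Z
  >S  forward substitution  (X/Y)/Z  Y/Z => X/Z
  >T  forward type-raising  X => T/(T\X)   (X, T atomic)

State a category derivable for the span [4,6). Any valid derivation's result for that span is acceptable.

[0,7] S   >
  [0,6] S/PP   >
    [0,3] (S/PP)/S   <
      [0,2] N   >
        [0,1] N/(N\PP)   >T
          [0,1] "map" : PP
        [1,2] "on" : N\PP
      [2,3] "a" : ((S/PP)/S)\N
    [3,6] S   <
      [3,4] "chased" : S\N
      [4,6] S\(S\N)   <
        [4,5] "liked" : NP
        [5,6] "often" : (S\(S\N))\NP
  [6,7] "built" : PP

S\(S\N)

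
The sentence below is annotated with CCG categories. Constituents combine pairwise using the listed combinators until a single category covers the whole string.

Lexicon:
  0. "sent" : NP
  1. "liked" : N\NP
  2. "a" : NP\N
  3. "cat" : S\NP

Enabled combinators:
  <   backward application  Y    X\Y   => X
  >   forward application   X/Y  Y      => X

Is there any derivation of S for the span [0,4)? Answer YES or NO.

YES

[0,4] S   <
  [0,3] NP   <
    [0,2] N   <
      [0,1] "sent" : NP
      [1,2] "liked" : N\NP
    [2,3] "a" : NP\N
  [3,4] "cat" : S\NP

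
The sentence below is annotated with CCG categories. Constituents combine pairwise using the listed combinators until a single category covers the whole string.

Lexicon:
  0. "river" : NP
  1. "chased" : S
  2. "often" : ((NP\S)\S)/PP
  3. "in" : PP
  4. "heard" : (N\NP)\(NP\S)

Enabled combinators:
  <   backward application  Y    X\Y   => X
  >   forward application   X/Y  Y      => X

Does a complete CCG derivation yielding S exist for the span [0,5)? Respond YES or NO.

NP S ((NP\S)\S)/PP PP (N\NP)\(NP\S)
CKY chart[0,5] = {N}; S ∉ chart

NO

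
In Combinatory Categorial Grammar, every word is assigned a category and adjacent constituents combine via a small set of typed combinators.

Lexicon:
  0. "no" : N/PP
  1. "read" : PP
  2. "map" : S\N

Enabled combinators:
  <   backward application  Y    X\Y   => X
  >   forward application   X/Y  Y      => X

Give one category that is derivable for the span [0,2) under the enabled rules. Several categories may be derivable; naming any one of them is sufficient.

[0,3] S   <
  [0,2] N   >
    [0,1] "no" : N/PP
    [1,2] "read" : PP
  [2,3] "map" : S\N

N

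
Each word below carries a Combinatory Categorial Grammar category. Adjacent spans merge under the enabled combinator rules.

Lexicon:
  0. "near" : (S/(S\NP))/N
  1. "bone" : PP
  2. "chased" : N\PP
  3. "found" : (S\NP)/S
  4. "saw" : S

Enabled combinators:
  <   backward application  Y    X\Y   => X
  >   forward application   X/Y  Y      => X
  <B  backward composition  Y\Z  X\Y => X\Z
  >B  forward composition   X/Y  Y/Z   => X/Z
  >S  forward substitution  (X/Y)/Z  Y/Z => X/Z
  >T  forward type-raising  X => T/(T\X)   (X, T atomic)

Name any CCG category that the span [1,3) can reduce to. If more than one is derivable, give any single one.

[0,5] S   >
  [0,3] S/(S\NP)   >
    [0,1] "near" : (S/(S\NP))/N
    [1,3] N   >
      [1,2] N/(N\PP)   >T
        [1,2] "bone" : PP
      [2,3] "chased" : N\PP
  [3,5] S\NP   >
    [3,4] "found" : (S\NP)/S
    [4,5] "saw" : S

N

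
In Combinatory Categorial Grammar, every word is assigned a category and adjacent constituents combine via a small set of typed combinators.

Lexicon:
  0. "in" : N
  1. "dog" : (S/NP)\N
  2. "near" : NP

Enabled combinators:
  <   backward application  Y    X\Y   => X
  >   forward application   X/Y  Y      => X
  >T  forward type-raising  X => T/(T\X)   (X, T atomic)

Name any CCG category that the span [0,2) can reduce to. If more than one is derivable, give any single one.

[0,3] S   >
  [0,2] S/NP   <
    [0,1] "in" : N
    [1,2] "dog" : (S/NP)\N
  [2,3] "near" : NP

S/NP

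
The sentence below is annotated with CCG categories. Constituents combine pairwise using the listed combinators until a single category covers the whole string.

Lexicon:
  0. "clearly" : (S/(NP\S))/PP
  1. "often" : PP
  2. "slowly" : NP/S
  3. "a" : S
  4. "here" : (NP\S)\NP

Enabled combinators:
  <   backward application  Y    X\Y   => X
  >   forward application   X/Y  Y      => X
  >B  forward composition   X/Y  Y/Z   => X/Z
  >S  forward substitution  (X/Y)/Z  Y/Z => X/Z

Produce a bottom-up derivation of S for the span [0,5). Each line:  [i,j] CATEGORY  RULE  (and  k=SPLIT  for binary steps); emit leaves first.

[0,5] S   >
  [0,2] S/(NP\S)   >
    [0,1] "clearly" : (S/(NP\S))/PP
    [1,2] "often" : PP
  [2,5] NP\S   <
    [2,4] NP   >
      [2,3] "slowly" : NP/S
      [3,4] "a" : S
    [4,5] "here" : (NP\S)\NP

[0,1] (S/(NP\S))/PP  lex  "clearly"
[1,2] PP  lex  "often"
[0,2] S/(NP\S)  >  k=1
[2,3] NP/S  lex  "slowly"
[3,4] S  lex  "a"
[2,4] NP  >  k=3
[4,5] (NP\S)\NP  lex  "here"
[2,5] NP\S  <  k=4
[0,5] S  >  k=2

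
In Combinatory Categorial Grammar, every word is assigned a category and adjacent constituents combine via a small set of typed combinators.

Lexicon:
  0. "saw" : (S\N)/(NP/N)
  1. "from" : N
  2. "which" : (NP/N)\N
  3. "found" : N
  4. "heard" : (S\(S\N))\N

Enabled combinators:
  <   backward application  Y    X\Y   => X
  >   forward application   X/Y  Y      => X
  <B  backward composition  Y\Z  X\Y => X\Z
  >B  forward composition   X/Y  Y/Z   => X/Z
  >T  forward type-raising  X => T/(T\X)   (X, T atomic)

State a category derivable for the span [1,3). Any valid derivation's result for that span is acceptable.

[0,5] S   <
  [0,3] S\N   >
    [0,1] "saw" : (S\N)/(NP/N)
    [1,3] NP/N   <
      [1,2] "from" : N
      [2,3] "which" : (NP/N)\N
  [3,5] S\(S\N)   <
    [3,4] "found" : N
    [4,5] "heard" : (S\(S\N))\N

NP/N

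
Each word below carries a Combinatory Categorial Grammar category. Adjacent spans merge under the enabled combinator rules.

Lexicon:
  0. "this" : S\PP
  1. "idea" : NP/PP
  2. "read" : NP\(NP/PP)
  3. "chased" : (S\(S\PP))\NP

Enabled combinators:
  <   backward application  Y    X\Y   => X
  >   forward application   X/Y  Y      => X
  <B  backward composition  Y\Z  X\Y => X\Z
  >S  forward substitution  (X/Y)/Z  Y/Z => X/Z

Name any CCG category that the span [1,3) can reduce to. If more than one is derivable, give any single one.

NP

[0,4] S   <
  [0,1] "this" : S\PP
  [1,4] S\(S\PP)   <
    [1,3] NP   <
      [1,2] "idea" : NP/PP
      [2,3] "read" : NP\(NP/PP)
    [3,4] "chased" : (S\(S\PP))\NP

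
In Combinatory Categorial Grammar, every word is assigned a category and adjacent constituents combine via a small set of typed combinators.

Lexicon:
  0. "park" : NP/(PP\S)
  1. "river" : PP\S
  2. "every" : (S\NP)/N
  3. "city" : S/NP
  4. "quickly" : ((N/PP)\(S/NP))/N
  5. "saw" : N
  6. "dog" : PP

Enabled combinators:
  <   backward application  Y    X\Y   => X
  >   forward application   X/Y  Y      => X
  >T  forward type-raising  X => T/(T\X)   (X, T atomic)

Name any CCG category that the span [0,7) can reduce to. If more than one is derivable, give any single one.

S

[0,7] S   <
  [0,2] NP   >
    [0,1] "park" : NP/(PP\S)
    [1,2] "river" : PP\S
  [2,7] S\NP   >
    [2,3] "every" : (S\NP)/N
    [3,7] N   >
      [3,6] N/PP   <
        [3,4] "city" : S/NP
        [4,6] (N/PP)\(S/NP)   >
          [4,5] "quickly" : ((N/PP)\(S/NP))/N
          [5,6] "saw" : N
      [6,7] "dog" : PP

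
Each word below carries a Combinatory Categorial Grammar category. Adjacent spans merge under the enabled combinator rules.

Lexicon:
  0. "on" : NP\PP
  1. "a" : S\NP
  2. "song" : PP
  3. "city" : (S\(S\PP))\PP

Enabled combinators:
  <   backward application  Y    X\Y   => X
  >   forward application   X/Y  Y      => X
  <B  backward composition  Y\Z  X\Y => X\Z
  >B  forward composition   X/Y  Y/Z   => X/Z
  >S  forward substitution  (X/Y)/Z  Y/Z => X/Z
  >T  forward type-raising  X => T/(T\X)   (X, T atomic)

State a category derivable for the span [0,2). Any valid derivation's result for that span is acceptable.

[0,4] S   <
  [0,2] S\PP   <B
    [0,1] "on" : NP\PP
    [1,2] "a" : S\NP
  [2,4] S\(S\PP)   <
    [2,3] "song" : PP
    [3,4] "city" : (S\(S\PP))\PP

S\PP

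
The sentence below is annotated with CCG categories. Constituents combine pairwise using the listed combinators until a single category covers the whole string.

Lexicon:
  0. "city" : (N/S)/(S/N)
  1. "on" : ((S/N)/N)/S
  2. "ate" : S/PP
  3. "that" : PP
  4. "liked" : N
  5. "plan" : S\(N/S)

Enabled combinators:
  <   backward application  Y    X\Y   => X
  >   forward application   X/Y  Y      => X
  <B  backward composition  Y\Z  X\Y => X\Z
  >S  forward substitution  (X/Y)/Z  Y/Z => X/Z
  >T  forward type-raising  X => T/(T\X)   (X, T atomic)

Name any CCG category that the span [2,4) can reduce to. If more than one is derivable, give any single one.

[0,6] S   <
  [0,5] N/S   >
    [0,1] "city" : (N/S)/(S/N)
    [1,5] S/N   >
      [1,4] (S/N)/N   >
        [1,2] "on" : ((S/N)/N)/S
        [2,4] S   >
          [2,3] "ate" : S/PP
          [3,4] "that" : PP
      [4,5] "liked" : N
  [5,6] "plan" : S\(N/S)

S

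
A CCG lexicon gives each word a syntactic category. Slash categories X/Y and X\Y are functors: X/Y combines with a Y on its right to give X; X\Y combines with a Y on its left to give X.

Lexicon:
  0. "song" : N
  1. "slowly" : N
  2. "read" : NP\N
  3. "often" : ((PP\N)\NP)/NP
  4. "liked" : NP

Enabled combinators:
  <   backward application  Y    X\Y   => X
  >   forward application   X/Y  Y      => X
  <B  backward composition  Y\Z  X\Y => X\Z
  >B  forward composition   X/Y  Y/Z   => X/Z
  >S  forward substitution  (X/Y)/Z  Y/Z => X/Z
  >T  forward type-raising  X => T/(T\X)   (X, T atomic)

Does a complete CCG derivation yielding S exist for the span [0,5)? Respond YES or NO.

NO

N N NP\N ((PP\N)\NP)/NP NP
CKY chart[0,5] = {N/(N\PP), NP/(NP\PP), PP, PP/(PP\PP), S/(S\PP)}; S ∉ chart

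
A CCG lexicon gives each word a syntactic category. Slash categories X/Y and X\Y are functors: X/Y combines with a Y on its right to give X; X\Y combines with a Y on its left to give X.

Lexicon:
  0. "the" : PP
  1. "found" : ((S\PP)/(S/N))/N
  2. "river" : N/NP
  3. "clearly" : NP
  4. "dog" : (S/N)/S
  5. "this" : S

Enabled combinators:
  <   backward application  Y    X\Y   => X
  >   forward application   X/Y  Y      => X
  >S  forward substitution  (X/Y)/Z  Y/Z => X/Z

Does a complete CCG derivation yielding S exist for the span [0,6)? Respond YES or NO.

[0,6] S   <
  [0,1] "the" : PP
  [1,6] S\PP   >
    [1,4] (S\PP)/(S/N)   >
      [1,2] "found" : ((S\PP)/(S/N))/N
      [2,4] N   >
        [2,3] "river" : N/NP
        [3,4] "clearly" : NP
    [4,6] S/N   >
      [4,5] "dog" : (S/N)/S
      [5,6] "this" : S

YES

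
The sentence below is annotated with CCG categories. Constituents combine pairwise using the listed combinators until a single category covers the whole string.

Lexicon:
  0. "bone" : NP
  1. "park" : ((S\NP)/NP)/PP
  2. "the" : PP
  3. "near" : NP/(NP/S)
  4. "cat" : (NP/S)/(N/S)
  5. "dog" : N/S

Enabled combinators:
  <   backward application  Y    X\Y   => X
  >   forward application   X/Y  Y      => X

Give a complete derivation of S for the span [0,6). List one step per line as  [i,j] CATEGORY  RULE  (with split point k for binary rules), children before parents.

[0,1] NP  lex  "bone"
[1,2] ((S\NP)/NP)/PP  lex  "park"
[2,3] PP  lex  "the"
[1,3] (S\NP)/NP  >  k=2
[3,4] NP/(NP/S)  lex  "near"
[4,5] (NP/S)/(N/S)  lex  "cat"
[5,6] N/S  lex  "dog"
[4,6] NP/S  >  k=5
[3,6] NP  >  k=4
[1,6] S\NP  >  k=3
[0,6] S  <  k=1

[0,6] S   <
  [0,1] "bone" : NP
  [1,6] S\NP   >
    [1,3] (S\NP)/NP   >
      [1,2] "park" : ((S\NP)/NP)/PP
      [2,3] "the" : PP
    [3,6] NP   >
      [3,4] "near" : NP/(NP/S)
      [4,6] NP/S   >
        [4,5] "cat" : (NP/S)/(N/S)
        [5,6] "dog" : N/S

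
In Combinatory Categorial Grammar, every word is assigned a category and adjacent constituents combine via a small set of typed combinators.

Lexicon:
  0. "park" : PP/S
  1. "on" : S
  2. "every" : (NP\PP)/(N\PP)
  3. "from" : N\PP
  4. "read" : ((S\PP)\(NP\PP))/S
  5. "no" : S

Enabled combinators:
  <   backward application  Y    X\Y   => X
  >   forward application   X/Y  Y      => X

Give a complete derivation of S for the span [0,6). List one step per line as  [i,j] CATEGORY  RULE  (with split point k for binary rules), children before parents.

[0,1] PP/S  lex  "park"
[1,2] S  lex  "on"
[0,2] PP  >  k=1
[2,3] (NP\PP)/(N\PP)  lex  "every"
[3,4] N\PP  lex  "from"
[2,4] NP\PP  >  k=3
[4,5] ((S\PP)\(NP\PP))/S  lex  "read"
[5,6] S  lex  "no"
[4,6] (S\PP)\(NP\PP)  >  k=5
[2,6] S\PP  <  k=4
[0,6] S  <  k=2

[0,6] S   <
  [0,2] PP   >
    [0,1] "park" : PP/S
    [1,2] "on" : S
  [2,6] S\PP   <
    [2,4] NP\PP   >
      [2,3] "every" : (NP\PP)/(N\PP)
      [3,4] "from" : N\PP
    [4,6] (S\PP)\(NP\PP)   >
      [4,5] "read" : ((S\PP)\(NP\PP))/S
      [5,6] "no" : S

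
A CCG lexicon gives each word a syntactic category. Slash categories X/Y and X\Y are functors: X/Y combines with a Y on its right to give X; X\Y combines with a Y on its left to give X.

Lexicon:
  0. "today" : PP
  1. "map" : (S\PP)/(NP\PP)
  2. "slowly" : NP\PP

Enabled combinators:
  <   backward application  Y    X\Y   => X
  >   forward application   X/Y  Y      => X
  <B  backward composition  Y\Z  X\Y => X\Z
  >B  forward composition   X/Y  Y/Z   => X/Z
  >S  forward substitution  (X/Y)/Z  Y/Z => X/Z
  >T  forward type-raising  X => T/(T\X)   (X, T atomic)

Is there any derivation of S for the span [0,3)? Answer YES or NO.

YES

[0,3] S   >
  [0,1] S/(S\PP)   >T
    [0,1] "today" : PP
  [1,3] S\PP   >
    [1,2] "map" : (S\PP)/(NP\PP)
    [2,3] "slowly" : NP\PP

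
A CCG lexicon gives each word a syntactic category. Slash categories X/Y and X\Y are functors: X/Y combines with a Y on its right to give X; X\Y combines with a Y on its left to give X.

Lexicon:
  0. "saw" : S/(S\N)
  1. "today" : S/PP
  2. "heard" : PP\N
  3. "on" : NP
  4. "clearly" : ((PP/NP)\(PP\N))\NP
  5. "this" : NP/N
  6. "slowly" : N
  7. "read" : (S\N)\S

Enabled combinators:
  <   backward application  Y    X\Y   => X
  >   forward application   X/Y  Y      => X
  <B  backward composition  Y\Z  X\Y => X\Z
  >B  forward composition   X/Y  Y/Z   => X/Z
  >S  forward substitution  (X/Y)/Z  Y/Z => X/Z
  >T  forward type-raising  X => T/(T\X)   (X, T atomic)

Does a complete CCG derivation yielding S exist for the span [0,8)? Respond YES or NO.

YES

[0,8] S   >
  [0,1] "saw" : S/(S\N)
  [1,8] S\N   <
    [1,7] S   >
      [1,5] S/NP   >B
        [1,2] "today" : S/PP
        [2,5] PP/NP   <
          [2,3] "heard" : PP\N
          [3,5] (PP/NP)\(PP\N)   <
            [3,4] "on" : NP
            [4,5] "clearly" : ((PP/NP)\(PP\N))\NP
      [5,7] NP   >
        [5,6] "this" : NP/N
        [6,7] "slowly" : N
    [7,8] "read" : (S\N)\S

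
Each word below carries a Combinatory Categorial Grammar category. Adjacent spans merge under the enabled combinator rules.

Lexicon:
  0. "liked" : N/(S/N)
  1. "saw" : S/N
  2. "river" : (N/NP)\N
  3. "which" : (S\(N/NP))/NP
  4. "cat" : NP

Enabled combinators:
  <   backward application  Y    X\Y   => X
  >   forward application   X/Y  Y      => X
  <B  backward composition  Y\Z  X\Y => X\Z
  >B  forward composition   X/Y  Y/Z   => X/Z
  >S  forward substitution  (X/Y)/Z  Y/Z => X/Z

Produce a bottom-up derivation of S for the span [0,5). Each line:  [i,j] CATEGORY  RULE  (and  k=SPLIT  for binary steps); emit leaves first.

[0,1] N/(S/N)  lex  "liked"
[1,2] S/N  lex  "saw"
[0,2] N  >  k=1
[2,3] (N/NP)\N  lex  "river"
[0,3] N/NP  <  k=2
[3,4] (S\(N/NP))/NP  lex  "which"
[4,5] NP  lex  "cat"
[3,5] S\(N/NP)  >  k=4
[0,5] S  <  k=3

[0,5] S   <
  [0,3] N/NP   <
    [0,2] N   >
      [0,1] "liked" : N/(S/N)
      [1,2] "saw" : S/N
    [2,3] "river" : (N/NP)\N
  [3,5] S\(N/NP)   >
    [3,4] "which" : (S\(N/NP))/NP
    [4,5] "cat" : NP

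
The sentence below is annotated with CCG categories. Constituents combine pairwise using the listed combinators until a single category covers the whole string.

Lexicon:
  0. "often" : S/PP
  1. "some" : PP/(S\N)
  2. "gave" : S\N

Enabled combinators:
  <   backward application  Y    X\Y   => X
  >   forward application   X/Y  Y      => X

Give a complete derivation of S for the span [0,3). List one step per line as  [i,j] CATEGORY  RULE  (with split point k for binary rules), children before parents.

[0,3] S   >
  [0,1] "often" : S/PP
  [1,3] PP   >
    [1,2] "some" : PP/(S\N)
    [2,3] "gave" : S\N

[0,1] S/PP  lex  "often"
[1,2] PP/(S\N)  lex  "some"
[2,3] S\N  lex  "gave"
[1,3] PP  >  k=2
[0,3] S  >  k=1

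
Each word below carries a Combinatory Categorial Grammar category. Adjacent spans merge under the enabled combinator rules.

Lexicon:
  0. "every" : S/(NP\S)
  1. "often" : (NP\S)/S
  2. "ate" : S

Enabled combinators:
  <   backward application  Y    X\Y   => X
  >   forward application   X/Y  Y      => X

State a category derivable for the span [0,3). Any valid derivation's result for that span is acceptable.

S

[0,3] S   >
  [0,1] "every" : S/(NP\S)
  [1,3] NP\S   >
    [1,2] "often" : (NP\S)/S
    [2,3] "ate" : S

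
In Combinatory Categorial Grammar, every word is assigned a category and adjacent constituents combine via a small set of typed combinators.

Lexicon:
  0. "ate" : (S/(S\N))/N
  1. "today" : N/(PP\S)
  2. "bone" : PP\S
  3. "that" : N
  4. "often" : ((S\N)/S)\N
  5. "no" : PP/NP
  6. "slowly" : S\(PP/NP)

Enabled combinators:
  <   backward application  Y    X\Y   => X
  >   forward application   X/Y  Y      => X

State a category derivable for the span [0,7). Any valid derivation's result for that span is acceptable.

S

[0,7] S   >
  [0,3] S/(S\N)   >
    [0,1] "ate" : (S/(S\N))/N
    [1,3] N   >
      [1,2] "today" : N/(PP\S)
      [2,3] "bone" : PP\S
  [3,7] S\N   >
    [3,5] (S\N)/S   <
      [3,4] "that" : N
      [4,5] "often" : ((S\N)/S)\N
    [5,7] S   <
      [5,6] "no" : PP/NP
      [6,7] "slowly" : S\(PP/NP)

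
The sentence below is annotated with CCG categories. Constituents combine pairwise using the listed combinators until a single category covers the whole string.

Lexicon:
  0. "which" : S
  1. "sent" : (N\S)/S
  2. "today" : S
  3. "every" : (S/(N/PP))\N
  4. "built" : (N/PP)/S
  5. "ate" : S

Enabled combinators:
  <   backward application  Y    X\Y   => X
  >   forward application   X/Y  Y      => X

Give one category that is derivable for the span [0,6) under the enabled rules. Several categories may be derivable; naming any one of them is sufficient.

[0,6] S   >
  [0,4] S/(N/PP)   <
    [0,3] N   <
      [0,1] "which" : S
      [1,3] N\S   >
        [1,2] "sent" : (N\S)/S
        [2,3] "today" : S
    [3,4] "every" : (S/(N/PP))\N
  [4,6] N/PP   >
    [4,5] "built" : (N/PP)/S
    [5,6] "ate" : S

S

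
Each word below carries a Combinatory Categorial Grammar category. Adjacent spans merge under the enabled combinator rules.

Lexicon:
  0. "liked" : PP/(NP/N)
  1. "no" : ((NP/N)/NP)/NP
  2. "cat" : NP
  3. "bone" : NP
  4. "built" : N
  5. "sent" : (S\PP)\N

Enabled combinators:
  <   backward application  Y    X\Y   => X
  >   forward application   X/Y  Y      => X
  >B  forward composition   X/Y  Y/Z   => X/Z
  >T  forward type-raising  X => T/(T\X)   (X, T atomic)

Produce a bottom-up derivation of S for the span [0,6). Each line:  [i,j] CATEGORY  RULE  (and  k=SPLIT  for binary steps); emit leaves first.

[0,6] S   <
  [0,4] PP   >
    [0,1] "liked" : PP/(NP/N)
    [1,4] NP/N   >
      [1,3] (NP/N)/NP   >
        [1,2] "no" : ((NP/N)/NP)/NP
        [2,3] "cat" : NP
      [3,4] "bone" : NP
  [4,6] S\PP   <
    [4,5] "built" : N
    [5,6] "sent" : (S\PP)\N

[0,1] PP/(NP/N)  lex  "liked"
[1,2] ((NP/N)/NP)/NP  lex  "no"
[2,3] NP  lex  "cat"
[1,3] (NP/N)/NP  >  k=2
[3,4] NP  lex  "bone"
[1,4] NP/N  >  k=3
[0,4] PP  >  k=1
[4,5] N  lex  "built"
[5,6] (S\PP)\N  lex  "sent"
[4,6] S\PP  <  k=5
[0,6] S  <  k=4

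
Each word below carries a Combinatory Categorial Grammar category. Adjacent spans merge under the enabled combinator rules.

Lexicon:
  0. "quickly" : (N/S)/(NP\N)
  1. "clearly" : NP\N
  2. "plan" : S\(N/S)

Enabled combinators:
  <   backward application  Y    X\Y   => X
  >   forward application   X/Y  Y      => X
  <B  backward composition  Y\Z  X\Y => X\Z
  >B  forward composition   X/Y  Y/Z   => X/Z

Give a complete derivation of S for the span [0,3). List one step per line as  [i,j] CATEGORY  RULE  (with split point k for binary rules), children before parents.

[0,1] (N/S)/(NP\N)  lex  "quickly"
[1,2] NP\N  lex  "clearly"
[0,2] N/S  >  k=1
[2,3] S\(N/S)  lex  "plan"
[0,3] S  <  k=2

[0,3] S   <
  [0,2] N/S   >
    [0,1] "quickly" : (N/S)/(NP\N)
    [1,2] "clearly" : NP\N
  [2,3] "plan" : S\(N/S)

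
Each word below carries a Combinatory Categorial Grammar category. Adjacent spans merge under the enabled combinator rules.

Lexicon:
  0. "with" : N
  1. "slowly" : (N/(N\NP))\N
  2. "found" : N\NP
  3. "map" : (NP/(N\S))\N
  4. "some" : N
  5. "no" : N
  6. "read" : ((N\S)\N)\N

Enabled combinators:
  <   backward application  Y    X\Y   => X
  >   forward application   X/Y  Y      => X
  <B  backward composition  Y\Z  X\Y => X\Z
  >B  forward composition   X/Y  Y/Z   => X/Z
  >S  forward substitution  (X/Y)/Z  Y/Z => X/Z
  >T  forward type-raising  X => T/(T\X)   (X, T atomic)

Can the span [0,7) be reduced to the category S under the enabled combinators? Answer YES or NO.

NO

N (N/(N\NP))\N N\NP (NP/(N\S))\N N N ((N\S)\N)\N
CKY chart[0,7] = {N/(N\NP), NP, NP/(NP\NP), PP/(PP\NP), S/(S\NP)}; S ∉ chart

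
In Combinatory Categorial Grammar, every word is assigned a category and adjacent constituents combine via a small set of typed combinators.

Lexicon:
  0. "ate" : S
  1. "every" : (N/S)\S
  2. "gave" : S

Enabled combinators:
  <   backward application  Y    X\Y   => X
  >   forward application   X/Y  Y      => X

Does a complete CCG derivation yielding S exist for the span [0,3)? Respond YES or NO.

S (N/S)\S S
CKY chart[0,3] = {N}; S ∉ chart

NO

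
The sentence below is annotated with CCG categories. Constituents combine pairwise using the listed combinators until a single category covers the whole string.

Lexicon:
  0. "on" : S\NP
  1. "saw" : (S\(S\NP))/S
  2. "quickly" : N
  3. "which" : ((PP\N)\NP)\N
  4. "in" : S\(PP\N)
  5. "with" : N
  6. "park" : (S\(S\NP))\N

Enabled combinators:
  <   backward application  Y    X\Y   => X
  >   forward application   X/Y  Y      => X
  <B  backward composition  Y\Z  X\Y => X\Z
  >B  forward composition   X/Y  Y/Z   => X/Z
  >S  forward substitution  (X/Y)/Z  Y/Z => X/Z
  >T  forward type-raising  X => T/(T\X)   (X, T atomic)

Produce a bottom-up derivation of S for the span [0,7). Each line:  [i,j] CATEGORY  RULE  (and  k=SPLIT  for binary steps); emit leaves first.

[0,1] S\NP  lex  "on"
[1,2] (S\(S\NP))/S  lex  "saw"
[2,3] N  lex  "quickly"
[3,4] ((PP\N)\NP)\N  lex  "which"
[2,4] (PP\N)\NP  <  k=3
[4,5] S\(PP\N)  lex  "in"
[2,5] S\NP  <B  k=4
[5,6] N  lex  "with"
[6,7] (S\(S\NP))\N  lex  "park"
[5,7] S\(S\NP)  <  k=6
[2,7] S  <  k=5
[1,7] S\(S\NP)  >  k=2
[0,7] S  <  k=1

[0,7] S   <
  [0,1] "on" : S\NP
  [1,7] S\(S\NP)   >
    [1,2] "saw" : (S\(S\NP))/S
    [2,7] S   <
      [2,5] S\NP   <B
        [2,4] (PP\N)\NP   <
          [2,3] "quickly" : N
          [3,4] "which" : ((PP\N)\NP)\N
        [4,5] "in" : S\(PP\N)
      [5,7] S\(S\NP)   <
        [5,6] "with" : N
        [6,7] "park" : (S\(S\NP))\N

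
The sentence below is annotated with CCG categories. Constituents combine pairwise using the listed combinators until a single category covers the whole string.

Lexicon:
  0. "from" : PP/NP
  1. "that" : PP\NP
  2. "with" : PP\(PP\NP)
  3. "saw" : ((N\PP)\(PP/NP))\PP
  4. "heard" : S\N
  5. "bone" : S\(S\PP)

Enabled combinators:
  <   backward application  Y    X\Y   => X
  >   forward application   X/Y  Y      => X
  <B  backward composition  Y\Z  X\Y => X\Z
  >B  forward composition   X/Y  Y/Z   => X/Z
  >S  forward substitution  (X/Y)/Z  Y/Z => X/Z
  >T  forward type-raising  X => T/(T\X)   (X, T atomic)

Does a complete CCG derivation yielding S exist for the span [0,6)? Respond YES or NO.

YES

[0,6] S   <
  [0,5] S\PP   <B
    [0,4] N\PP   <
      [0,1] "from" : PP/NP
      [1,4] (N\PP)\(PP/NP)   <
        [1,3] PP   <
          [1,2] "that" : PP\NP
          [2,3] "with" : PP\(PP\NP)
        [3,4] "saw" : ((N\PP)\(PP/NP))\PP
    [4,5] "heard" : S\N
  [5,6] "bone" : S\(S\PP)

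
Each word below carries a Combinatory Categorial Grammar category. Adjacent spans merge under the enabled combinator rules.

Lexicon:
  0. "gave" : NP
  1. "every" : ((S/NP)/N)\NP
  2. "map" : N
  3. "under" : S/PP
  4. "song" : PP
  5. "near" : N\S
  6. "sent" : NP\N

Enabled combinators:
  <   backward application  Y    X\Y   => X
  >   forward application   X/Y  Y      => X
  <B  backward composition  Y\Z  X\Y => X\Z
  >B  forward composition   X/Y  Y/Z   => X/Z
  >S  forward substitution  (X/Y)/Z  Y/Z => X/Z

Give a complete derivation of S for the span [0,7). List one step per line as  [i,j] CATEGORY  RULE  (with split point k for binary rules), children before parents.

[0,1] NP  lex  "gave"
[1,2] ((S/NP)/N)\NP  lex  "every"
[0,2] (S/NP)/N  <  k=1
[2,3] N  lex  "map"
[0,3] S/NP  >  k=2
[3,4] S/PP  lex  "under"
[4,5] PP  lex  "song"
[3,5] S  >  k=4
[5,6] N\S  lex  "near"
[3,6] N  <  k=5
[6,7] NP\N  lex  "sent"
[3,7] NP  <  k=6
[0,7] S  >  k=3

[0,7] S   >
  [0,3] S/NP   >
    [0,2] (S/NP)/N   <
      [0,1] "gave" : NP
      [1,2] "every" : ((S/NP)/N)\NP
    [2,3] "map" : N
  [3,7] NP   <
    [3,6] N   <
      [3,5] S   >
        [3,4] "under" : S/PP
        [4,5] "song" : PP
      [5,6] "near" : N\S
    [6,7] "sent" : NP\N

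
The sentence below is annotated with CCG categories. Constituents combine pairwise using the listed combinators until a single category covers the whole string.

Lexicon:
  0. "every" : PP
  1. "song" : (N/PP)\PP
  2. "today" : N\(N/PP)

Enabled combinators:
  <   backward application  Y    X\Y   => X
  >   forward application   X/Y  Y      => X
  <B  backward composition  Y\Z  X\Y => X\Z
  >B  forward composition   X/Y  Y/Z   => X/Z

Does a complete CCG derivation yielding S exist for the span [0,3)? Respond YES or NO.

PP (N/PP)\PP N\(N/PP)
CKY chart[0,3] = {N}; S ∉ chart

NO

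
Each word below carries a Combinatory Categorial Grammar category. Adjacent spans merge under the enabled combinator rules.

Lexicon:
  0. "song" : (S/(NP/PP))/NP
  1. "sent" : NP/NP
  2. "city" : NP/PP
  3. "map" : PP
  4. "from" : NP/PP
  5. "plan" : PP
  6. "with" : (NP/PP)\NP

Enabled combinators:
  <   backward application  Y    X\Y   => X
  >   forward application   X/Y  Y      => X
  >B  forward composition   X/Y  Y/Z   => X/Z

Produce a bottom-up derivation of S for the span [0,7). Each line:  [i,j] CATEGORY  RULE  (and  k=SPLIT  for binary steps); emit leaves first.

[0,1] (S/(NP/PP))/NP  lex  "song"
[1,2] NP/NP  lex  "sent"
[2,3] NP/PP  lex  "city"
[1,3] NP/PP  >B  k=2
[3,4] PP  lex  "map"
[1,4] NP  >  k=3
[0,4] S/(NP/PP)  >  k=1
[4,5] NP/PP  lex  "from"
[5,6] PP  lex  "plan"
[4,6] NP  >  k=5
[6,7] (NP/PP)\NP  lex  "with"
[4,7] NP/PP  <  k=6
[0,7] S  >  k=4

[0,7] S   >
  [0,4] S/(NP/PP)   >
    [0,1] "song" : (S/(NP/PP))/NP
    [1,4] NP   >
      [1,3] NP/PP   >B
        [1,2] "sent" : NP/NP
        [2,3] "city" : NP/PP
      [3,4] "map" : PP
  [4,7] NP/PP   <
    [4,6] NP   >
      [4,5] "from" : NP/PP
      [5,6] "plan" : PP
    [6,7] "with" : (NP/PP)\NP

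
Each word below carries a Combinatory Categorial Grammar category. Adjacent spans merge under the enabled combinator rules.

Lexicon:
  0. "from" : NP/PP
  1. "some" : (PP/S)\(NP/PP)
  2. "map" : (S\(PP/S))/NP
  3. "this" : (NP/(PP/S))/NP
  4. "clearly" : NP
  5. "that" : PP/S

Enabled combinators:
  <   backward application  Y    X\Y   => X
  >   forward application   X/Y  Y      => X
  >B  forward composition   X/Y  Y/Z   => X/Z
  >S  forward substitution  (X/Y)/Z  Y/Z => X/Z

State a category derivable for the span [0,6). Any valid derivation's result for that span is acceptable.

[0,6] S   <
  [0,2] PP/S   <
    [0,1] "from" : NP/PP
    [1,2] "some" : (PP/S)\(NP/PP)
  [2,6] S\(PP/S)   >
    [2,3] "map" : (S\(PP/S))/NP
    [3,6] NP   >
      [3,5] NP/(PP/S)   >
        [3,4] "this" : (NP/(PP/S))/NP
        [4,5] "clearly" : NP
      [5,6] "that" : PP/S

S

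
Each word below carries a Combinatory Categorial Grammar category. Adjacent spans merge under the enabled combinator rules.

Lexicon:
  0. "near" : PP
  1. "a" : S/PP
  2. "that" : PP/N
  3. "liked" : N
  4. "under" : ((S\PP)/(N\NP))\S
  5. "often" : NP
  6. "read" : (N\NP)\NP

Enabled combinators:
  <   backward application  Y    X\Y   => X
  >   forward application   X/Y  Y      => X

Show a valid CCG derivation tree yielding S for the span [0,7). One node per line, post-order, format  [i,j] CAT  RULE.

[0,1] PP  lex  "near"
[1,2] S/PP  lex  "a"
[2,3] PP/N  lex  "that"
[3,4] N  lex  "liked"
[2,4] PP  >  k=3
[1,4] S  >  k=2
[4,5] ((S\PP)/(N\NP))\S  lex  "under"
[1,5] (S\PP)/(N\NP)  <  k=4
[5,6] NP  lex  "often"
[6,7] (N\NP)\NP  lex  "read"
[5,7] N\NP  <  k=6
[1,7] S\PP  >  k=5
[0,7] S  <  k=1

[0,7] S   <
  [0,1] "near" : PP
  [1,7] S\PP   >
    [1,5] (S\PP)/(N\NP)   <
      [1,4] S   >
        [1,2] "a" : S/PP
        [2,4] PP   >
          [2,3] "that" : PP/N
          [3,4] "liked" : N
      [4,5] "under" : ((S\PP)/(N\NP))\S
    [5,7] N\NP   <
      [5,6] "often" : NP
      [6,7] "read" : (N\NP)\NP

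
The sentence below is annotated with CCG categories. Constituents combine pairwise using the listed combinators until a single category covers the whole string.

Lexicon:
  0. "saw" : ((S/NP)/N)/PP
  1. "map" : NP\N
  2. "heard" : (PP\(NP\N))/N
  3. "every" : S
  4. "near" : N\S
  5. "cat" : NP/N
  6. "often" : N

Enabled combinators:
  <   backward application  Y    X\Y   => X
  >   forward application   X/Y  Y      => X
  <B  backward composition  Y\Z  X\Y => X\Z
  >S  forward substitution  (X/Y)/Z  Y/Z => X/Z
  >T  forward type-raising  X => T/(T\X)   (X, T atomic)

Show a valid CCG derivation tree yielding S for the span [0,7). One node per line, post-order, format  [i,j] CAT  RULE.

[0,7] S   >
  [0,6] S/N   >S
    [0,5] (S/NP)/N   >
      [0,1] "saw" : ((S/NP)/N)/PP
      [1,5] PP   <
        [1,2] "map" : NP\N
        [2,5] PP\(NP\N)   >
          [2,3] "heard" : (PP\(NP\N))/N
          [3,5] N   >
            [3,4] N/(N\S)   >T
              [3,4] "every" : S
            [4,5] "near" : N\S
    [5,6] "cat" : NP/N
  [6,7] "often" : N

[0,1] ((S/NP)/N)/PP  lex  "saw"
[1,2] NP\N  lex  "map"
[2,3] (PP\(NP\N))/N  lex  "heard"
[3,4] S  lex  "every"
[3,4] N/(N\S)  >T
[4,5] N\S  lex  "near"
[3,5] N  >  k=4
[2,5] PP\(NP\N)  >  k=3
[1,5] PP  <  k=2
[0,5] (S/NP)/N  >  k=1
[5,6] NP/N  lex  "cat"
[0,6] S/N  >S  k=5
[6,7] N  lex  "often"
[0,7] S  >  k=6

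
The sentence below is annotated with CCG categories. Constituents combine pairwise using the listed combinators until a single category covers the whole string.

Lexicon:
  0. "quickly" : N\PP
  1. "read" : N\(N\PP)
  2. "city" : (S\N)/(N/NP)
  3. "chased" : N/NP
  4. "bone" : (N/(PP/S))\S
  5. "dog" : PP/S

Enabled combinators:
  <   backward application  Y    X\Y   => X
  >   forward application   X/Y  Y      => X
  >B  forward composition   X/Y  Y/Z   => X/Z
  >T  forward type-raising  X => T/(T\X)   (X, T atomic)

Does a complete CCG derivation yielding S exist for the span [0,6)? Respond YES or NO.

N\PP N\(N\PP) (S\N)/(N/NP) N/NP (N/(PP/S))\S PP/S
CKY chart[0,6] = {N, N/(N\N), NP/(NP\N), PP/(PP\N), S/(S\N)}; S ∉ chart

NO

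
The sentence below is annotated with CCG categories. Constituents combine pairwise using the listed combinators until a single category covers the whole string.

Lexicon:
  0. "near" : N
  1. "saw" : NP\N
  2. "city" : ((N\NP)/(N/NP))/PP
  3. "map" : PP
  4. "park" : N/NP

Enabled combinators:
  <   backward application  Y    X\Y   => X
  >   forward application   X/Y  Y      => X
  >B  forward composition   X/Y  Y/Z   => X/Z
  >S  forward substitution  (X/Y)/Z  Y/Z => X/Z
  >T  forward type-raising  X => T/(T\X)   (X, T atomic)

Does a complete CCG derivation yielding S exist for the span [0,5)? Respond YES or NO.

N NP\N ((N\NP)/(N/NP))/PP PP N/NP
CKY chart[0,5] = {N, N/(N\N), NP/(NP\N), PP/(PP\N), S/(S\N)}; S ∉ chart

NO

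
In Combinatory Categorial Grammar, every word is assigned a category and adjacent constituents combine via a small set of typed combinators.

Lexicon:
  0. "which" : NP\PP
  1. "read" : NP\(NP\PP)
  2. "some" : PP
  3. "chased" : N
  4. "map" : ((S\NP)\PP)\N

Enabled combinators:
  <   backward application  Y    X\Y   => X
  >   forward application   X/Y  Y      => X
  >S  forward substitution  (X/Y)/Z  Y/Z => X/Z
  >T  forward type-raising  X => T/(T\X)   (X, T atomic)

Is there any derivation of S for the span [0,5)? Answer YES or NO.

YES

[0,5] S   <
  [0,2] NP   <
    [0,1] "which" : NP\PP
    [1,2] "read" : NP\(NP\PP)
  [2,5] S\NP   <
    [2,3] "some" : PP
    [3,5] (S\NP)\PP   <
      [3,4] "chased" : N
      [4,5] "map" : ((S\NP)\PP)\N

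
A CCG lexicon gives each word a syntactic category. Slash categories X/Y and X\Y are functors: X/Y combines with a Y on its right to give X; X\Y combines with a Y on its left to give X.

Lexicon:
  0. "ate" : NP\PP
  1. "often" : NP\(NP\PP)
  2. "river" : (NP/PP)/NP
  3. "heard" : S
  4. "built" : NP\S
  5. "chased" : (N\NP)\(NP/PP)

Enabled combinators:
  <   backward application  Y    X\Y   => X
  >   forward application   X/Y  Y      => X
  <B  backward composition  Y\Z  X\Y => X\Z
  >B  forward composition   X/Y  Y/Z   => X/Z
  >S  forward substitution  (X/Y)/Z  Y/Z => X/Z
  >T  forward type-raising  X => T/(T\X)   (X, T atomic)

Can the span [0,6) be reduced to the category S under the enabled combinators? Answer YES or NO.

NO

NP\PP NP\(NP\PP) (NP/PP)/NP S NP\S (N\NP)\(NP/PP)
CKY chart[0,6] = {N, N/(N\N), NP/(NP\N), PP/(PP\N), S/(S\N)}; S ∉ chart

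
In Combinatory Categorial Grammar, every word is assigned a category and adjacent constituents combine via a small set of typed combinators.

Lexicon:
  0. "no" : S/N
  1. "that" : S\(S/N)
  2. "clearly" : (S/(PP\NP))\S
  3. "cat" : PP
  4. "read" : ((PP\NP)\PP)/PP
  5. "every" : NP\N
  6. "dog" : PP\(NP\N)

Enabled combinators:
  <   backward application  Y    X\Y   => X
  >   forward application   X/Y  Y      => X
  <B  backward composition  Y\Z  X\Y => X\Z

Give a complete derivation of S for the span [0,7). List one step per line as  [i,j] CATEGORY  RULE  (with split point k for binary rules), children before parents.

[0,7] S   >
  [0,3] S/(PP\NP)   <
    [0,2] S   <
      [0,1] "no" : S/N
      [1,2] "that" : S\(S/N)
    [2,3] "clearly" : (S/(PP\NP))\S
  [3,7] PP\NP   <
    [3,4] "cat" : PP
    [4,7] (PP\NP)\PP   >
      [4,5] "read" : ((PP\NP)\PP)/PP
      [5,7] PP   <
        [5,6] "every" : NP\N
        [6,7] "dog" : PP\(NP\N)

[0,1] S/N  lex  "no"
[1,2] S\(S/N)  lex  "that"
[0,2] S  <  k=1
[2,3] (S/(PP\NP))\S  lex  "clearly"
[0,3] S/(PP\NP)  <  k=2
[3,4] PP  lex  "cat"
[4,5] ((PP\NP)\PP)/PP  lex  "read"
[5,6] NP\N  lex  "every"
[6,7] PP\(NP\N)  lex  "dog"
[5,7] PP  <  k=6
[4,7] (PP\NP)\PP  >  k=5
[3,7] PP\NP  <  k=4
[0,7] S  >  k=3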